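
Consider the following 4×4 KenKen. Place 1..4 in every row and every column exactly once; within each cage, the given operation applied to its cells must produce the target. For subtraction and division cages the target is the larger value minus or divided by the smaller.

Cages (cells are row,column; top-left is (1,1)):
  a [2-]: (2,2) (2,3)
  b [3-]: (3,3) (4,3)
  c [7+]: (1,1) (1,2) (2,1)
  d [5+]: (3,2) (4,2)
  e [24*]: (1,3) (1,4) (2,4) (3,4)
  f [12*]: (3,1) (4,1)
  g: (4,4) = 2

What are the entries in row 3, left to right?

G is a freebie, leaving (4,4) = 2.
Cage e has product 24, which forces (1,3) = 2.
Row 3 needs a 2, and only (3,2) is open for it.
Cage d needs two cells with sum 5, leaving (4,2) = 3.
Cage c needs sum 7, so (2,1) = 2.
Column 2 now contains 3; hence (2,2) = 1.
Cage a's pair has difference 2; hence (2,3) = 3.
3 is placed in row 2; hence (2,4) = 4.
The two cells of cage f must have product 12; hence (3,1) = 3.
Row 3 now contains 3, so (3,4) = 1.
Row 4 already has 3, so (4,1) = 4.
Row 4 already has 4, which forces (4,3) = 1.
4 is placed in column 1, so (1,1) = 1.
Column 2 already has 1; hence (1,2) = 4.
1 is placed in column 4; hence (1,4) = 3.
1 is placed in row 3, so (3,3) = 4.
Filled in: 1 4 2 3 / 2 1 3 4 / 3 2 4 1 / 4 3 1 2.

3 2 4 1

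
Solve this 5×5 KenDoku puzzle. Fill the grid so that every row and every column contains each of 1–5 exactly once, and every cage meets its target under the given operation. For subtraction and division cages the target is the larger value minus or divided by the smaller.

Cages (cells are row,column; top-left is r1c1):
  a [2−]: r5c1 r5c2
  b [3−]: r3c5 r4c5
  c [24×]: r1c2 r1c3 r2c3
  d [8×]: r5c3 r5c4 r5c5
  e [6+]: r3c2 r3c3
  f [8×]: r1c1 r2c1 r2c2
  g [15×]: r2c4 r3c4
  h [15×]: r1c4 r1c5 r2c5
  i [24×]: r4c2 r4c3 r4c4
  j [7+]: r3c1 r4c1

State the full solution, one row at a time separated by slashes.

The only place for 1 in row 4 is r4c5.
The 3 cells of cage h must have product 15, which forces r1c4 = 1.
Cage b needs two cells with difference 3, so r3c5 = 4.
4 is placed in column 5, which forces r5c5 = 2.
Cage d has product 8; hence r5c3 = 1.
Row 5 already has 2, which forces r5c4 = 4.
Cage e's pair has sum 6, so r3c2 = 1.
Column 3 now contains 1, so r3c3 = 5.
5 is placed in row 3, which forces r3c4 = 3.
3 is placed in column 4; hence r4c4 = 2.
Cage f has product 8; hence r2c1 = 1.
3 is placed in column 4, which forces r2c4 = 5.
Row 2 already has 5, leaving r2c5 = 3.
3 is placed in row 3, so r3c1 = 2.
Cage j's pair has sum 7; hence r4c1 = 5.
5 is placed in column 1, so r5c1 = 3.
Row 5 now contains 3, leaving r5c2 = 5.
Column 1 already has 2; hence r1c1 = 4.
Column 5 already has 3; hence r1c5 = 5.
Cage f has product 8; hence r2c2 = 2.
2 is placed in row 2, leaving r2c3 = 4.
Column 3 already has 4, leaving r4c3 = 3.
Column 2 now contains 2; hence r1c2 = 3.
Column 3 now contains 3, leaving r1c3 = 2.
Row 4 now contains 3; hence r4c2 = 4.

4 3 2 1 5 / 1 2 4 5 3 / 2 1 5 3 4 / 5 4 3 2 1 / 3 5 1 4 2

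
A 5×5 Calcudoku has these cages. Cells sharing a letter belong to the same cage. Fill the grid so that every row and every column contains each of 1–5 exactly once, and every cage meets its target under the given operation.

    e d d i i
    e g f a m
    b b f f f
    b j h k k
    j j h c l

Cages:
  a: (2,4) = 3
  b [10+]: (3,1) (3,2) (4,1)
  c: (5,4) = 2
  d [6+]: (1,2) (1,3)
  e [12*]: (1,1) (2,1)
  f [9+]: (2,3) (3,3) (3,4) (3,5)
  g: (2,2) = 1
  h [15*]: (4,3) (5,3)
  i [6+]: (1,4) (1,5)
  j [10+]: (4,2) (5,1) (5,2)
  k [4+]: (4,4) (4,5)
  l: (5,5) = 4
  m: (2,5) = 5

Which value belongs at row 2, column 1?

G is a freebie; hence (2,2) = 1.
A is a freebie, so (2,4) = 3.
M is a freebie; hence (2,5) = 5.
Column 4 already has 3; hence (4,4) = 1.
Row 4 already has 1, which forces (4,5) = 3.
C is a freebie, so (5,4) = 2.
Cage l is given, leaving (5,5) = 4.
Cage e's pair has product 12, leaving (1,1) = 3.
Row 2 already has 3, which forces (2,1) = 4.
Row 2 already has 3, leaving (2,3) = 2.
Cage f has sum 9, so (3,3) = 1.
Cage f has sum 9; hence (3,4) = 4.
Cage f needs sum 9, which forces (3,5) = 2.
Row 4 already has 3, which forces (4,3) = 5.
The two cells of cage h must have product 15, which forces (5,3) = 3.
Cage d needs two cells with sum 6, leaving (1,2) = 2.
Column 3 now contains 1, so (1,3) = 4.
4 is placed in column 4; hence (1,4) = 5.
2 is placed in column 5, leaving (1,5) = 1.
Row 3 now contains 2; hence (3,1) = 5.
Cage b needs sum 10, leaving (3,2) = 3.
5 is placed in row 4, so (4,1) = 2.
Cage j needs sum 10, leaving (4,2) = 4.
The 3 cells of cage j must have sum 10, leaving (5,1) = 1.
Row 5 now contains 3, so (5,2) = 5.
The full grid is 3 2 4 5 1 / 4 1 2 3 5 / 5 3 1 4 2 / 2 4 5 1 3 / 1 5 3 2 4.

4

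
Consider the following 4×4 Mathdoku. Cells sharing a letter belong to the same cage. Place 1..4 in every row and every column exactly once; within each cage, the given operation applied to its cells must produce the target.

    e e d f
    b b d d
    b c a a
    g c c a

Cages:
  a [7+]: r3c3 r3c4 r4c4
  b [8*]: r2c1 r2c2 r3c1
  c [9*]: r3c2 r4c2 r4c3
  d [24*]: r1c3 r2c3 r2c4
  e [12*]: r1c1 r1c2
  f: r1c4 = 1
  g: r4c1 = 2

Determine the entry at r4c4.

Cage f is a single given cell, which forces r1c4 = 1.
Cage c needs product 9; hence r3c2 = 3.
Cage g is given, so r4c1 = 2.
Cage c has product 9, leaving r4c2 = 1.
Cage c has product 9; hence r4c3 = 3.
Row 4 now contains 3, which forces r4c4 = 4.
Cage e needs two cells with product 12; hence r1c1 = 3.
Column 2 already has 3, which forces r1c2 = 4.
Row 1 already has 4, which forces r1c3 = 2.
Cage b has product 8, so r2c2 = 2.
Column 3 already has 2; hence r2c3 = 4.
Cage d needs product 24; hence r2c4 = 3.
Cage a needs sum 7, which forces r3c3 = 1.
4 is placed in column 4, which forces r3c4 = 2.
Row 2 now contains 4, so r2c1 = 1.
Row 3 already has 1; hence r3c1 = 4.
Completed grid: 3 4 2 1 / 1 2 4 3 / 4 3 1 2 / 2 1 3 4.

4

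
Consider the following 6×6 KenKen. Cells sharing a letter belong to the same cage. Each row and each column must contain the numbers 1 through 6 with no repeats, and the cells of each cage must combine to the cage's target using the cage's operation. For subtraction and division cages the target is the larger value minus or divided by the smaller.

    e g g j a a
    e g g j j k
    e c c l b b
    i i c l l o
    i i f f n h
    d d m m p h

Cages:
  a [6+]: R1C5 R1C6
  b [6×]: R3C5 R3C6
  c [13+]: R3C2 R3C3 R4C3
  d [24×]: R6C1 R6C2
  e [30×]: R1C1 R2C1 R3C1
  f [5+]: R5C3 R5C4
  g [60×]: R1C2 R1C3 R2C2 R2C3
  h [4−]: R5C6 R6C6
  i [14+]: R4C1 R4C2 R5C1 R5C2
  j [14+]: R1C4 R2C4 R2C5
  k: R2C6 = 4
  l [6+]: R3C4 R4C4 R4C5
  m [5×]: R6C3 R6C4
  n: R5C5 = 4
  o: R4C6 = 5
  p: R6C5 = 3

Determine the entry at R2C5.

6

K is a freebie, leaving R2C6 = 4.
Cage o is given; hence R4C6 = 5.
Cage n is given, leaving R5C5 = 4.
Cage p is given; hence R6C5 = 3.
Cage a's pair has sum 6, leaving R1C5 = 5.
The two cells of cage a must have sum 6, leaving R1C6 = 1.
Column 5 now contains 5; hence R2C5 = 6.
The only place for 3 in row 2 is R2C1.
Cage e has product 30; hence R1C1 = 2.
Cage e needs product 30, so R3C1 = 5.
Row 1 needs a 6, and only R1C4 is open for it.
Cage j has sum 14, leaving R2C4 = 2.
Column 4 now contains 2, leaving R5C4 = 3.
Column 4 already has 3, so R3C4 = 1.
Row 3 already has 1; hence R3C5 = 2.
The 3 cells of cage l must have sum 6; hence R4C4 = 4.
The 3 cells of cage l must have sum 6, so R4C5 = 1.
Row 5 now contains 3, so R5C3 = 2.
2 is placed in row 5, so R5C6 = 6.
Column 4 already has 1, so R6C4 = 5.
Column 6 already has 6, which forces R6C6 = 2.
Column 6 already has 6, leaving R3C6 = 3.
Row 4 already has 1; hence R4C1 = 6.
The 4 cells of cage i must have sum 14, leaving R4C2 = 2.
Row 4 now contains 6, which forces R4C3 = 3.
6 is placed in row 5, so R5C1 = 1.
The 4 cells of cage i must have sum 14, which forces R5C2 = 5.
Column 1 now contains 6; hence R6C1 = 4.
4 is placed in row 6, which forces R6C2 = 6.
Row 6 now contains 5; hence R6C3 = 1.
Cage g has product 60, so R1C2 = 3.
Column 3 already has 3, leaving R1C3 = 4.
Column 2 now contains 5, leaving R2C2 = 1.
Column 3 already has 1, leaving R2C3 = 5.
6 is placed in column 2, leaving R3C2 = 4.
Cage c has sum 13, so R3C3 = 6.
Filled in: 2 3 4 6 5 1 / 3 1 5 2 6 4 / 5 4 6 1 2 3 / 6 2 3 4 1 5 / 1 5 2 3 4 6 / 4 6 1 5 3 2.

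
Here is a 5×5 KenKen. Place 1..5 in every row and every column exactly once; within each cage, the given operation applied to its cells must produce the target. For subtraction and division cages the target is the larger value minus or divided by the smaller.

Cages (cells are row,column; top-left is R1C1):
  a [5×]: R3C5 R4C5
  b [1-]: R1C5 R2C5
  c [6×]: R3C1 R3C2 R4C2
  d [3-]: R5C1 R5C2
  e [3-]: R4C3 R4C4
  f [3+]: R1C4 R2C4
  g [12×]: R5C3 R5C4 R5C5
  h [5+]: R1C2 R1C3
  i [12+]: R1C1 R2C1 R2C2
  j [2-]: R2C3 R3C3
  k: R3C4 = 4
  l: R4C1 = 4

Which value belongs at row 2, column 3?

K is a freebie, which forces R3C4 = 4.
Cage l is a single given cell, leaving R4C1 = 4.
In row 4, 3 can only go at R4C2, so R4C2 = 3.
In row 3, 3 can only go at R3C3, so R3C3 = 3.
The only place for 5 in row 3 is R3C5.
Column 5 now contains 5, leaving R4C5 = 1.
In row 1, 5 can only go at R1C1, so R1C1 = 5.
The only place for 3 in row 1 is R1C5.
The 3 cells of cage g must have product 12, leaving R5C3 = 1.
Cage g has product 12, which forces R5C4 = 3.
3 is placed in column 5; hence R5C5 = 4.
Cage h's pair has sum 5; hence R1C2 = 1.
Column 3 already has 1; hence R1C3 = 4.
1 is placed in row 1, which forces R1C4 = 2.
Column 3 already has 1, which forces R2C3 = 5.
Column 4 already has 2, so R2C4 = 1.
Column 5 already has 4, so R2C5 = 2.
Column 2 now contains 1, leaving R3C2 = 2.
Column 3 already has 5, leaving R4C3 = 2.
Column 4 already has 2; hence R4C4 = 5.
1 is placed in row 5; hence R5C1 = 2.
Row 5 now contains 4, so R5C2 = 5.
2 is placed in row 2, so R2C1 = 3.
Row 2 now contains 5, which forces R2C2 = 4.
Row 3 now contains 2, which forces R3C1 = 1.
Completed grid: 5 1 4 2 3 / 3 4 5 1 2 / 1 2 3 4 5 / 4 3 2 5 1 / 2 5 1 3 4.

5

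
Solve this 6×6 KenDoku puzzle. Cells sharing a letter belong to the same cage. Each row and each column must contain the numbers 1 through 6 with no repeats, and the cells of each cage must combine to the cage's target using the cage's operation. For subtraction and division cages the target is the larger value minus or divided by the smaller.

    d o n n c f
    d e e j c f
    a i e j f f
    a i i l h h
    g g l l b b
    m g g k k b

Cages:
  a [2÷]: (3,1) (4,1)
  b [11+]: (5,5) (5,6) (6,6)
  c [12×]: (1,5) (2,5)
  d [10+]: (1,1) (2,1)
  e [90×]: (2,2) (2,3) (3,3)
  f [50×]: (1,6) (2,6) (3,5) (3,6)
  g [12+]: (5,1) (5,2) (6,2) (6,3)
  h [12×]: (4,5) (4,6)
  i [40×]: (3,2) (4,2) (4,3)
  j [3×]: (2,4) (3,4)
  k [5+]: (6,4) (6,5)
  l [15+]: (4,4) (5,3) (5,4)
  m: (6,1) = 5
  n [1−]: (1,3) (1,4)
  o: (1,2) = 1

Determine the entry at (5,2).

2

O is a freebie, which forces (1,2) = 1.
Cage f needs product 50, so (3,5) = 5.
Cage m is a single given cell, which forces (6,1) = 5.
The only place for 1 in row 4 is (4,1).
Cage a needs two cells with quotient 2; hence (3,1) = 2.
Row 3 now contains 2, so (3,2) = 4.
Row 3 now contains 2, so (3,6) = 1.
Cage j's pair has product 3, so (2,4) = 1.
Row 3 now contains 1; hence (3,4) = 3.
3 is placed in row 3, so (3,3) = 6.
Row 5 needs a 1, and only (5,5) is open for it.
The two cells of cage k must have sum 5, so (6,4) = 2.
1 is placed in column 5, leaving (6,5) = 3.
Cage g has sum 12, which forces (5,1) = 3.
The 4 cells of cage g must have sum 12; hence (5,2) = 2.
Row 6 now contains 3; hence (6,2) = 6.
Cage g needs sum 12, leaving (6,3) = 1.
Row 6 already has 6, leaving (6,6) = 4.
Column 2 now contains 2, which forces (4,2) = 5.
Cage i has product 40, so (4,3) = 2.
4 is placed in column 6, so (5,6) = 6.
Column 2 now contains 5; hence (2,2) = 3.
The 3 cells of cage e must have product 90, so (2,3) = 5.
5 is placed in row 2; hence (2,6) = 2.
The 3 cells of cage l must have sum 15, so (4,4) = 6.
The two cells of cage h must have product 12, which forces (4,5) = 4.
Column 6 now contains 6, leaving (4,6) = 3.
Column 3 already has 5, so (5,3) = 4.
Row 5 now contains 4, leaving (5,4) = 5.
4 is placed in column 3; hence (1,3) = 3.
Column 4 now contains 5, leaving (1,4) = 4.
The two cells of cage c must have product 12, so (1,5) = 2.
Column 6 now contains 2, leaving (1,6) = 5.
Row 2 already has 2, leaving (2,5) = 6.
Row 1 already has 4, which forces (1,1) = 6.
Row 2 already has 6; hence (2,1) = 4.
Completed grid: 6 1 3 4 2 5 / 4 3 5 1 6 2 / 2 4 6 3 5 1 / 1 5 2 6 4 3 / 3 2 4 5 1 6 / 5 6 1 2 3 4.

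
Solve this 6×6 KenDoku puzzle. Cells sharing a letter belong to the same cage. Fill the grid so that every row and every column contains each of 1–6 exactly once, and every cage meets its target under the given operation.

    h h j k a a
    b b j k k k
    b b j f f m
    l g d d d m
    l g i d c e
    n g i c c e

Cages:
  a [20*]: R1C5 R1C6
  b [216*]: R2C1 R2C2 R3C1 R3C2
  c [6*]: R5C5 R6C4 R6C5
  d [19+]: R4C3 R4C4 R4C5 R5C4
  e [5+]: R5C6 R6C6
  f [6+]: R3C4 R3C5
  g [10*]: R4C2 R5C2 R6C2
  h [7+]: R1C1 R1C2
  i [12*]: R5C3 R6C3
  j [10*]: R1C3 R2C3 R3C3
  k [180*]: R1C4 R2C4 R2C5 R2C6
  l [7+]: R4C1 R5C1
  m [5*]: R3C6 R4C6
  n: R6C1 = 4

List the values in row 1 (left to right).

Cage n is a single given cell, leaving R6C1 = 4.
In row 6, 5 can only go at R6C2, so R6C2 = 5.
The only place for 6 in column 6 is R2C6.
Cage b has product 216; hence R2C1 = 3.
Cage b has product 216, leaving R2C2 = 4.
The 4 cells of cage b must have product 216, which forces R3C1 = 6.
The 4 cells of cage b must have product 216; hence R3C2 = 3.
In row 1, 3 can only go at R1C4, so R1C4 = 3.
The only place for 6 in row 1 is R1C2.
The two cells of cage h must have sum 7, so R1C1 = 1.
In row 1, 2 can only go at R1C3, so R1C3 = 2.
Cage i's pair has product 12, so R5C3 = 4.
The two cells of cage i must have product 12, which forces R6C3 = 3.
The two cells of cage e must have sum 5, so R5C6 = 3.
The two cells of cage e must have sum 5, which forces R6C6 = 2.
Row 5 now contains 3; hence R5C5 = 1.
Row 6 already has 2, so R6C4 = 1.
Cage c has product 6, leaving R6C5 = 6.
Cage g needs product 10, which forces R4C2 = 1.
Row 4 now contains 1, leaving R4C6 = 5.
1 is placed in row 5, so R5C2 = 2.
The two cells of cage a must have product 20, which forces R1C5 = 5.
Column 6 now contains 5, so R1C6 = 4.
5 is placed in column 5, so R2C5 = 2.
2 is placed in column 5, so R3C5 = 4.
Column 6 now contains 5, which forces R3C6 = 1.
Row 4 already has 5; hence R4C1 = 2.
Row 4 already has 5; hence R4C3 = 6.
Cage d needs sum 19; hence R4C4 = 4.
The 4 cells of cage d must have sum 19, leaving R4C5 = 3.
Row 5 now contains 2, leaving R5C1 = 5.
Cage d needs sum 19; hence R5C4 = 6.
The 3 cells of cage j must have product 10; hence R2C3 = 1.
Row 2 now contains 2, leaving R2C4 = 5.
1 is placed in row 3; hence R3C3 = 5.
Row 3 already has 4, which forces R3C4 = 2.
The full grid is 1 6 2 3 5 4 / 3 4 1 5 2 6 / 6 3 5 2 4 1 / 2 1 6 4 3 5 / 5 2 4 6 1 3 / 4 5 3 1 6 2.

1 6 2 3 5 4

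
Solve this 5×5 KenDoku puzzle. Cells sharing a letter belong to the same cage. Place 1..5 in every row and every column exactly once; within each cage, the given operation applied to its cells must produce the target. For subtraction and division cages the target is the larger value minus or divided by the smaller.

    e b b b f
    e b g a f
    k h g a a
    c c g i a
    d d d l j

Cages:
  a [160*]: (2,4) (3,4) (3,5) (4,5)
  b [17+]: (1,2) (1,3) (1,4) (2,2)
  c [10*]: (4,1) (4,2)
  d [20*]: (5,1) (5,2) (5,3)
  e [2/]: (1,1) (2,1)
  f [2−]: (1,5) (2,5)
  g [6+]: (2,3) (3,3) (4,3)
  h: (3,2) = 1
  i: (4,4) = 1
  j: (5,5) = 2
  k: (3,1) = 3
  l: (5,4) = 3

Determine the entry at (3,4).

4

Cage b needs sum 17; hence (2,2) = 5.
K is a freebie, leaving (3,1) = 3.
H is a freebie, which forces (3,2) = 1.
Row 3 now contains 1, which forces (3,3) = 2.
Column 2 now contains 5, so (4,2) = 2.
Cage i is a single given cell, leaving (4,4) = 1.
1 is placed in column 2, leaving (5,2) = 4.
Cage l is a single given cell; hence (5,4) = 3.
Cage j is given, so (5,5) = 2.
4 is placed in column 2, which forces (1,2) = 3.
The 3 cells of cage g must have sum 6; hence (2,3) = 1.
Cage a needs product 160; hence (2,4) = 2.
Row 2 already has 1, which forces (2,5) = 3.
The 4 cells of cage a must have product 160; hence (3,4) = 4.
Cage a needs product 160; hence (3,5) = 5.
Row 4 already has 2, so (4,1) = 5.
Row 4 now contains 1, which forces (4,3) = 3.
Cage a has product 160, which forces (4,5) = 4.
Column 1 already has 5, which forces (5,1) = 1.
Column 3 now contains 1, so (5,3) = 5.
Cage e's pair has quotient 2, which forces (1,1) = 2.
5 is placed in column 3; hence (1,3) = 4.
Column 4 now contains 4; hence (1,4) = 5.
5 is placed in column 5, leaving (1,5) = 1.
Row 2 already has 2, so (2,1) = 4.
Filled in: 2 3 4 5 1 / 4 5 1 2 3 / 3 1 2 4 5 / 5 2 3 1 4 / 1 4 5 3 2.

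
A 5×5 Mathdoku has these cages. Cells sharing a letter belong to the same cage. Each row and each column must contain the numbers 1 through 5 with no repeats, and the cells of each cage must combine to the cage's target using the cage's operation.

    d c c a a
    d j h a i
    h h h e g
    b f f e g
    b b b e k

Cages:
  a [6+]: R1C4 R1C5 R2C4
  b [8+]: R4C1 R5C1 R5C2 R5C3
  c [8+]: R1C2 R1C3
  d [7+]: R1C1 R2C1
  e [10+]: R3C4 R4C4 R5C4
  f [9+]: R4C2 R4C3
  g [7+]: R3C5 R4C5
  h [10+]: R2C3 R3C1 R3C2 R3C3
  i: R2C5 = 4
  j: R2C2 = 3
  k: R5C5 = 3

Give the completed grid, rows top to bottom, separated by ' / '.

Cage j is given, which forces R2C2 = 3.
Cage i is given; hence R2C5 = 4.
Cage k is given; hence R5C5 = 3.
Column 2 now contains 3, so R1C2 = 5.
Cage c's pair has sum 8, leaving R1C3 = 3.
3 is placed in row 1, so R1C4 = 4.
The 4 cells of cage b must have sum 8, leaving R4C1 = 1.
Column 2 already has 5, which forces R4C2 = 4.
4 is placed in row 4, which forces R4C3 = 5.
Row 4 now contains 5, which forces R4C5 = 2.
Row 1 already has 5, which forces R1C1 = 2.
Column 5 now contains 2, which forces R1C5 = 1.
The two cells of cage d must have sum 7; hence R2C1 = 5.
Cage a needs sum 6; hence R2C4 = 1.
Column 1 already has 5, which forces R3C1 = 3.
Column 5 now contains 2, leaving R3C5 = 5.
Row 4 now contains 2, leaving R4C4 = 3.
Column 1 now contains 2, which forces R5C1 = 4.
Row 2 now contains 1, so R2C3 = 2.
Cage h has sum 10, leaving R3C2 = 1.
Cage h needs sum 10, so R3C3 = 4.
5 is placed in row 3, leaving R3C4 = 2.
Column 2 already has 1; hence R5C2 = 2.
Column 3 now contains 2; hence R5C3 = 1.
The 3 cells of cage e must have sum 10, so R5C4 = 5.

2 5 3 4 1 / 5 3 2 1 4 / 3 1 4 2 5 / 1 4 5 3 2 / 4 2 1 5 3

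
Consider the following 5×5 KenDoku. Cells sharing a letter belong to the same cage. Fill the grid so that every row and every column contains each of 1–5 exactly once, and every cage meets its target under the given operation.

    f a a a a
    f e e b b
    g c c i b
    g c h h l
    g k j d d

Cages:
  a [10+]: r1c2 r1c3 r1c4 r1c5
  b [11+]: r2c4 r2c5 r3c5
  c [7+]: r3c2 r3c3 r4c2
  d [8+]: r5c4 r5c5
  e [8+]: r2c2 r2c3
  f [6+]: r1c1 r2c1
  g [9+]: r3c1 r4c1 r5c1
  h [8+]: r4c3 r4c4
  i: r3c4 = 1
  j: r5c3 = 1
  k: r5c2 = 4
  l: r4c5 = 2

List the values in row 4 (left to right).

4 1 5 3 2

Cage i is a single given cell, which forces r3c4 = 1.
Cage l is a single given cell, which forces r4c5 = 2.
Cage k is given; hence r5c2 = 4.
Cage j is given, which forces r5c3 = 1.
Cage c has sum 7, so r3c2 = 2.
Cage c needs sum 7, which forces r3c3 = 4.
Cage c has sum 7; hence r4c2 = 1.
1 is placed in column 2; hence r1c2 = 3.
Cage a needs sum 10; hence r1c3 = 2.
The 4 cells of cage a must have sum 10, which forces r1c4 = 4.
Cage a needs sum 10, leaving r1c5 = 1.
Column 2 already has 3, which forces r2c2 = 5.
Row 2 already has 5, so r2c3 = 3.
Row 2 now contains 3, leaving r2c4 = 2.
Row 2 already has 5, leaving r2c5 = 4.
The 3 cells of cage g must have sum 9, leaving r3c1 = 3.
Row 3 now contains 3; hence r3c5 = 5.
Cage g has sum 9, leaving r4c1 = 4.
Column 3 now contains 3, so r4c3 = 5.
Row 4 now contains 5, so r4c4 = 3.
Cage g needs sum 9, which forces r5c1 = 2.
Column 4 now contains 3, which forces r5c4 = 5.
Column 5 already has 5, leaving r5c5 = 3.
Row 1 already has 1; hence r1c1 = 5.
4 is placed in row 2, leaving r2c1 = 1.
The full grid is 5 3 2 4 1 / 1 5 3 2 4 / 3 2 4 1 5 / 4 1 5 3 2 / 2 4 1 5 3.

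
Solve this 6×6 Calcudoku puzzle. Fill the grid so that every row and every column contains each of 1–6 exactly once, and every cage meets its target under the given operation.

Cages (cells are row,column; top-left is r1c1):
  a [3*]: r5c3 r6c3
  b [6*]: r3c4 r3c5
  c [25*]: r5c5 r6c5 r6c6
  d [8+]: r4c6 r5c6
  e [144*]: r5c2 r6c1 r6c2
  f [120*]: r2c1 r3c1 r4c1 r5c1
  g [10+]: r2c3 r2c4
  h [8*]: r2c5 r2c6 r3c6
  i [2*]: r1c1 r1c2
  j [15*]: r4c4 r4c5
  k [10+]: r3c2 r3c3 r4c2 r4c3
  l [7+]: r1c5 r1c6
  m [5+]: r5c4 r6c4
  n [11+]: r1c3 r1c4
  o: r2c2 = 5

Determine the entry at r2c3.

6

Cage o is given, so r2c2 = 5.
The 3 cells of cage e must have product 144, which forces r5c2 = 6.
Cage c has product 25, which forces r5c5 = 5.
The 3 cells of cage e must have product 144, leaving r6c1 = 6.
Cage e needs product 144, leaving r6c2 = 4.
The 3 cells of cage c must have product 25, leaving r6c5 = 1.
The 3 cells of cage c must have product 25, leaving r6c6 = 5.
Cage j's pair has product 15, so r4c4 = 5.
Column 5 already has 5, so r4c5 = 3.
The two cells of cage d must have sum 8; hence r4c6 = 6.
The two cells of cage a must have product 3, so r5c3 = 1.
Cage d needs two cells with sum 8, leaving r5c6 = 2.
1 is placed in row 6; hence r6c3 = 3.
Row 6 now contains 3, which forces r6c4 = 2.
The two cells of cage n must have sum 11; hence r1c3 = 5.
5 is placed in column 4, which forces r1c4 = 6.
Row 1 already has 6, which forces r1c5 = 4.
Column 4 already has 6, which forces r2c4 = 4.
Cage h needs product 8, so r2c5 = 2.
Row 2 now contains 4; hence r2c6 = 1.
Cage f has product 120; hence r3c1 = 5.
Column 5 now contains 2, leaving r3c5 = 6.
Column 6 already has 1, so r3c6 = 4.
Cage k has sum 10; hence r4c2 = 1.
Row 5 now contains 2, leaving r5c4 = 3.
Cage i's pair has product 2, leaving r1c1 = 1.
Column 2 already has 1; hence r1c2 = 2.
Column 6 already has 1, leaving r1c6 = 3.
2 is placed in row 2, leaving r2c1 = 3.
Row 2 now contains 4; hence r2c3 = 6.
Cage k needs sum 10, leaving r3c2 = 3.
Row 3 now contains 4, leaving r3c3 = 2.
Column 4 already has 3, leaving r3c4 = 1.
Cage f has product 120, so r4c1 = 2.
The 4 cells of cage k must have sum 10; hence r4c3 = 4.
Row 5 now contains 3; hence r5c1 = 4.
Filled in: 1 2 5 6 4 3 / 3 5 6 4 2 1 / 5 3 2 1 6 4 / 2 1 4 5 3 6 / 4 6 1 3 5 2 / 6 4 3 2 1 5.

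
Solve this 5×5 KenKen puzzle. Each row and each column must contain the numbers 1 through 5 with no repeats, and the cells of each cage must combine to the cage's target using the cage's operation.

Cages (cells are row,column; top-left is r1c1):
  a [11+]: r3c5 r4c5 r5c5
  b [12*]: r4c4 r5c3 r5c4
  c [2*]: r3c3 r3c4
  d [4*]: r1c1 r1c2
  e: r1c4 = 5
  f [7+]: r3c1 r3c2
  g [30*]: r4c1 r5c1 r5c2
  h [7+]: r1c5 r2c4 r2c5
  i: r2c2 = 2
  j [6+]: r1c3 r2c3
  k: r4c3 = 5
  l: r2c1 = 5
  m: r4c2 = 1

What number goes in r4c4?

4

Cage e is given, leaving r1c4 = 5.
Cage l is a single given cell; hence r2c1 = 5.
Cage i is given, so r2c2 = 2.
Cage m is a single given cell; hence r4c2 = 1.
Cage k is a single given cell; hence r4c3 = 5.
Cage d's pair has product 4, which forces r1c1 = 1.
1 is placed in column 2; hence r1c2 = 4.
The two cells of cage j must have sum 6, which forces r1c3 = 2.
2 is placed in row 1, leaving r1c5 = 3.
Cage j needs two cells with sum 6, leaving r2c3 = 4.
4 is placed in row 2; hence r2c5 = 1.
Column 3 now contains 2, leaving r3c3 = 1.
1 is placed in row 3, leaving r3c4 = 2.
Cage g needs product 30, leaving r5c2 = 5.
1 is placed in column 3, which forces r5c3 = 3.
Row 2 now contains 1; hence r2c4 = 3.
Cage f's pair has sum 7, leaving r3c1 = 4.
5 is placed in column 2, so r3c2 = 3.
Cage a has sum 11, which forces r3c5 = 5.
The 3 cells of cage g must have product 30, so r4c1 = 3.
Cage b needs product 12, leaving r4c4 = 4.
4 is placed in row 4, leaving r4c5 = 2.
Row 5 now contains 3, so r5c1 = 2.
The 3 cells of cage b must have product 12; hence r5c4 = 1.
Column 5 now contains 2; hence r5c5 = 4.
Completed grid: 1 4 2 5 3 / 5 2 4 3 1 / 4 3 1 2 5 / 3 1 5 4 2 / 2 5 3 1 4.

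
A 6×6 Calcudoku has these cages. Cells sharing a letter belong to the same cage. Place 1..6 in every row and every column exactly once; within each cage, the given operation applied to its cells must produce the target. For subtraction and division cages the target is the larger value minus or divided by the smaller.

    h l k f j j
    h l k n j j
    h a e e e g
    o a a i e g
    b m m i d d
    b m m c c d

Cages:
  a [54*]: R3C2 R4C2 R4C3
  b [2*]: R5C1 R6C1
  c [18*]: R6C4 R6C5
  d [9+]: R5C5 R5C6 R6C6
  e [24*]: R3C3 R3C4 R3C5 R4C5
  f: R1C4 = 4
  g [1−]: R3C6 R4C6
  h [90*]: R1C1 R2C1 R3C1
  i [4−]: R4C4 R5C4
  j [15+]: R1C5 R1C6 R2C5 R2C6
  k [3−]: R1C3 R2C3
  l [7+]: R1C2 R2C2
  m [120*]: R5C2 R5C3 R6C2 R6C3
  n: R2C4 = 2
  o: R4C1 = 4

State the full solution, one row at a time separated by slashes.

Cage f is a single given cell, leaving R1C4 = 4.
Cage n is given, which forces R2C4 = 2.
The 3 cells of cage a must have product 54, leaving R3C2 = 3.
Cage o is a single given cell, which forces R4C1 = 4.
The 3 cells of cage a must have product 54, leaving R4C2 = 6.
Cage a needs product 54; hence R4C3 = 3.
Cage l needs two cells with sum 7, so R1C2 = 2.
2 is placed in row 1; hence R1C3 = 1.
Cage l's pair has sum 7, leaving R2C2 = 5.
Row 2 already has 5, leaving R2C3 = 4.
The only place for 5 in row 3 is R3C1.
In column 3, 2 can only go at R3C3, so R3C3 = 2.
Cage e needs product 24; hence R4C5 = 2.
Row 4 already has 2; hence R4C6 = 5.
Cage j has sum 15, which forces R1C5 = 5.
5 is placed in row 4, so R4C4 = 1.
Cage i's pair has difference 4, so R5C4 = 5.
1 is placed in column 4; hence R3C4 = 6.
Cage e needs product 24; hence R3C5 = 1.
6 is placed in row 3, which forces R3C6 = 4.
5 is placed in row 5, which forces R5C3 = 6.
Cage m has product 120, leaving R6C3 = 5.
Column 4 already has 6, which forces R6C4 = 3.
Row 6 now contains 3; hence R6C5 = 6.
The 4 cells of cage j must have sum 15; hence R1C6 = 6.
Column 5 now contains 6, so R2C5 = 3.
Cage j has sum 15, which forces R2C6 = 1.
Cage d has sum 9, which forces R5C5 = 4.
The 3 cells of cage d must have sum 9, which forces R5C6 = 3.
The 3 cells of cage d must have sum 9, leaving R6C6 = 2.
6 is placed in row 1, leaving R1C1 = 3.
Row 2 now contains 3; hence R2C1 = 6.
Cage b needs two cells with product 2, which forces R5C1 = 2.
Row 5 already has 4, which forces R5C2 = 1.
Row 6 now contains 2, so R6C1 = 1.
Cage m needs product 120, which forces R6C2 = 4.

3 2 1 4 5 6 / 6 5 4 2 3 1 / 5 3 2 6 1 4 / 4 6 3 1 2 5 / 2 1 6 5 4 3 / 1 4 5 3 6 2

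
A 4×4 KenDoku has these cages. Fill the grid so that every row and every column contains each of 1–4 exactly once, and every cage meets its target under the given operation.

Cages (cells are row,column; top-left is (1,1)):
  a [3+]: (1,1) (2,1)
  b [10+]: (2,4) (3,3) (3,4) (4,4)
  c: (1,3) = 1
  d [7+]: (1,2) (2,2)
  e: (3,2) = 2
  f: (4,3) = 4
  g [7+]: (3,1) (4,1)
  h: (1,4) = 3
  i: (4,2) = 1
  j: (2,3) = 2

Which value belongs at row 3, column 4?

1

C is a freebie, which forces (1,3) = 1.
Cage h is a single given cell; hence (1,4) = 3.
Cage j is given, which forces (2,3) = 2.
E is a freebie, which forces (3,2) = 2.
I is a freebie, which forces (4,2) = 1.
F is a freebie, which forces (4,3) = 4.
Row 4 now contains 4, which forces (4,4) = 2.
Row 1 now contains 1, so (1,1) = 2.
3 is placed in row 1, leaving (1,2) = 4.
Row 2 already has 2, so (2,1) = 1.
Cage d needs two cells with sum 7, leaving (2,2) = 3.
Row 2 now contains 1; hence (2,4) = 4.
Cage g needs two cells with sum 7, so (3,1) = 4.
4 is placed in column 3, so (3,3) = 3.
Column 4 now contains 4; hence (3,4) = 1.
Row 4 now contains 4, which forces (4,1) = 3.
Completed grid: 2 4 1 3 / 1 3 2 4 / 4 2 3 1 / 3 1 4 2.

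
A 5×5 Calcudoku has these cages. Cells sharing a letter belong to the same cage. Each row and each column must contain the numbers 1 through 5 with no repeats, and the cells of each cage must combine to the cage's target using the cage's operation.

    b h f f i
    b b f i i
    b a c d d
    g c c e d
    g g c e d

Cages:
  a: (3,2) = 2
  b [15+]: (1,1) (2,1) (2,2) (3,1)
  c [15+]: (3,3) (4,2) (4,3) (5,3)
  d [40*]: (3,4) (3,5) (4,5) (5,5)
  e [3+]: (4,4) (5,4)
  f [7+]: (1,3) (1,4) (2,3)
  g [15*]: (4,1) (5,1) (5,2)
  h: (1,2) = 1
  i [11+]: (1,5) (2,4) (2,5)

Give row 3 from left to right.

4 2 3 5 1

Cage h is a single given cell, which forces (1,2) = 1.
Cage a is a single given cell; hence (3,2) = 2.
Column 4 needs a 3, and only (2,4) is open for it.
Cage i has sum 11, so (1,5) = 3.
Cage i has sum 11, so (2,5) = 5.
Cage b has sum 15, so (2,1) = 2.
5 is placed in row 2, so (2,2) = 4.
Cage f needs sum 7, so (2,3) = 1.
The 4 cells of cage d must have product 40, which forces (3,4) = 5.
The 4 cells of cage b must have sum 15, so (1,1) = 5.
5 is placed in row 3, so (3,1) = 4.
Row 3 already has 4; hence (3,3) = 3.
Row 3 already has 4; hence (3,5) = 1.
The 3 cells of cage g must have product 15; hence (5,2) = 5.
5 is placed in row 5, leaving (5,3) = 4.
4 is placed in row 5, leaving (5,5) = 2.
Column 3 already has 4; hence (1,3) = 2.
The 3 cells of cage f must have sum 7, leaving (1,4) = 4.
Column 2 already has 5, which forces (4,2) = 3.
Cage c needs sum 15, leaving (4,3) = 5.
Cage e needs two cells with sum 3, which forces (4,4) = 2.
Column 5 already has 2, so (4,5) = 4.
Row 5 now contains 2, which forces (5,4) = 1.
Row 4 already has 3, which forces (4,1) = 1.
1 is placed in row 5; hence (5,1) = 3.
Filled in: 5 1 2 4 3 / 2 4 1 3 5 / 4 2 3 5 1 / 1 3 5 2 4 / 3 5 4 1 2.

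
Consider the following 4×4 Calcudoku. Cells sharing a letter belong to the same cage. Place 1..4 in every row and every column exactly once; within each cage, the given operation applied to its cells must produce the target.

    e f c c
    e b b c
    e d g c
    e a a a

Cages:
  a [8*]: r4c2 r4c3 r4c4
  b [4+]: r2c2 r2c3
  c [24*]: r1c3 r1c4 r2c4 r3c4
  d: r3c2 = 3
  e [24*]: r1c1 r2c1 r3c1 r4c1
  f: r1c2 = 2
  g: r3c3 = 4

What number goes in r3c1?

Cage f is a single given cell, which forces r1c2 = 2.
Cage d is a single given cell, which forces r3c2 = 3.
G is a freebie, so r3c3 = 4.
3 is placed in column 2, so r2c2 = 1.
The two cells of cage b must have sum 4, leaving r2c3 = 3.
1 is placed in column 2, so r4c2 = 4.
Column 3 now contains 3, so r1c3 = 1.
Cage c needs product 24, so r1c4 = 3.
Cage c needs product 24, which forces r2c4 = 4.
Cage c has product 24, which forces r3c4 = 2.
Column 3 now contains 1, leaving r4c3 = 2.
2 is placed in column 4; hence r4c4 = 1.
3 is placed in row 1, which forces r1c1 = 4.
Row 2 already has 4, which forces r2c1 = 2.
2 is placed in row 3, so r3c1 = 1.
Row 4 already has 1, so r4c1 = 3.
Filled in: 4 2 1 3 / 2 1 3 4 / 1 3 4 2 / 3 4 2 1.

1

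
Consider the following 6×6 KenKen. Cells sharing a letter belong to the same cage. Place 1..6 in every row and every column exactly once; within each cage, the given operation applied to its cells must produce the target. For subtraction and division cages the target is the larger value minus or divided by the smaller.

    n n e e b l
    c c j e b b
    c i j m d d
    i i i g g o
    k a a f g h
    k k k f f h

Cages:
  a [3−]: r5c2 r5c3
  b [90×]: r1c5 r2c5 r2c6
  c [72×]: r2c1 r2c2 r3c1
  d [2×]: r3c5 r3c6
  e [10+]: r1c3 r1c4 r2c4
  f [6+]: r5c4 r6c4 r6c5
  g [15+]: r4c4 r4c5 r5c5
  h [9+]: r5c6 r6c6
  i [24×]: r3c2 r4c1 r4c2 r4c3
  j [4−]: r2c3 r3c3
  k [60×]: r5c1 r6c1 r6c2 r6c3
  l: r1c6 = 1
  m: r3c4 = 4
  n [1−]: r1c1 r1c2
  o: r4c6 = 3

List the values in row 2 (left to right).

L is a freebie, leaving r1c6 = 1.
M is a freebie, so r3c4 = 4.
Column 6 now contains 1, which forces r3c6 = 2.
Cage o is a single given cell, which forces r4c6 = 3.
2 is placed in row 3, leaving r3c5 = 1.
Row 3 now contains 1; hence r3c2 = 3.
Row 3 now contains 3; hence r3c1 = 6.
Row 3 already has 6, leaving r3c3 = 5.
The two cells of cage j must have difference 4; hence r2c3 = 1.
Row 2 needs a 4, and only r2c2 is open for it.
Cage c has product 72, so r2c1 = 3.
Cage b needs product 90, so r1c5 = 3.
Column 5 already has 3; hence r6c5 = 2.
Row 1 now contains 3, leaving r1c3 = 2.
Cage e has sum 10, leaving r1c4 = 6.
The 3 cells of cage e must have sum 10, which forces r2c4 = 2.
2 is placed in column 3, so r4c3 = 4.
6 is placed in column 4, leaving r4c4 = 5.
5 is placed in row 4, so r4c5 = 6.
4 is placed in column 3, so r5c3 = 3.
Row 5 now contains 3, leaving r5c4 = 1.
3 is placed in column 3, which forces r6c3 = 6.
1 is placed in column 4; hence r6c4 = 3.
Cage n needs two cells with difference 1, so r1c1 = 4.
6 is placed in row 1, which forces r1c2 = 5.
Column 5 already has 6, which forces r2c5 = 5.
Cage b has product 90, so r2c6 = 6.
Cage k has product 60, so r5c1 = 2.
The two cells of cage a must have difference 3, which forces r5c2 = 6.
Cage g needs sum 15, so r5c5 = 4.
4 is placed in row 5, so r5c6 = 5.
Column 2 already has 5; hence r6c2 = 1.
5 is placed in column 6, leaving r6c6 = 4.
2 is placed in column 1, leaving r4c1 = 1.
Column 2 already has 1, leaving r4c2 = 2.
1 is placed in row 6, leaving r6c1 = 5.
The full grid is 4 5 2 6 3 1 / 3 4 1 2 5 6 / 6 3 5 4 1 2 / 1 2 4 5 6 3 / 2 6 3 1 4 5 / 5 1 6 3 2 4.

3 4 1 2 5 6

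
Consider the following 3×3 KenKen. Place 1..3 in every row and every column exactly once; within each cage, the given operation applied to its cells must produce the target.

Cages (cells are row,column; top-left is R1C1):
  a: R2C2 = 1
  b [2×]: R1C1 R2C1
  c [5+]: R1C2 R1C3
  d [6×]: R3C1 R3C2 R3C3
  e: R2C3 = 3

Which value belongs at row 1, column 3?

Cage a is given; hence R2C2 = 1.
Cage e is given, so R2C3 = 3.
Cage b needs two cells with product 2; hence R1C1 = 1.
Cage c needs two cells with sum 5; hence R1C2 = 3.
Column 3 now contains 3; hence R1C3 = 2.
1 is placed in row 2, which forces R2C1 = 2.
Column 1 now contains 2; hence R3C1 = 3.
Column 2 already has 3, which forces R3C2 = 2.
2 is placed in column 3, leaving R3C3 = 1.
Filled in: 1 3 2 / 2 1 3 / 3 2 1.

2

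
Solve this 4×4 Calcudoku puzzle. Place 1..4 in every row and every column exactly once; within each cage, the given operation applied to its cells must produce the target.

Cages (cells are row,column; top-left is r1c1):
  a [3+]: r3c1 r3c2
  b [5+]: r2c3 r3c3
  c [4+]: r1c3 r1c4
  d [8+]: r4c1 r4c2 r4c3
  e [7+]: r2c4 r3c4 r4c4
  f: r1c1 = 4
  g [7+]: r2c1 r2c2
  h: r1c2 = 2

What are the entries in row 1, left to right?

4 2 1 3

Cage f is a single given cell, so r1c1 = 4.
Cage h is a single given cell, so r1c2 = 2.
Column 1 now contains 4, leaving r2c1 = 3.
Row 2 now contains 3, so r2c2 = 4.
2 is placed in column 2, so r3c2 = 1.
Column 1 now contains 3, leaving r4c1 = 1.
Column 2 already has 1, which forces r4c2 = 3.
Row 4 now contains 3; hence r4c3 = 4.
4 is placed in row 4, which forces r4c4 = 2.
Cage b's pair has sum 5, which forces r2c3 = 2.
2 is placed in column 4, so r2c4 = 1.
Row 3 now contains 1, so r3c1 = 2.
The two cells of cage b must have sum 5, leaving r3c3 = 3.
2 is placed in column 4; hence r3c4 = 4.
3 is placed in column 3, leaving r1c3 = 1.
Column 4 now contains 1; hence r1c4 = 3.
Completed grid: 4 2 1 3 / 3 4 2 1 / 2 1 3 4 / 1 3 4 2.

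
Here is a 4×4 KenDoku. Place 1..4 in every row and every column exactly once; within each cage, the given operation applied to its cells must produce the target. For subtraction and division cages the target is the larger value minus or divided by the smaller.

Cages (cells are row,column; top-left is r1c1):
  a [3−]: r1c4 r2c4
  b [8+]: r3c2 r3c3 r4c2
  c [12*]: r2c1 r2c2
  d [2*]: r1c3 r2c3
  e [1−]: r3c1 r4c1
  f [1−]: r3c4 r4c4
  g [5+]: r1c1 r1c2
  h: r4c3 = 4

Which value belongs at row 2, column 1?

4

Cage h is given, so r4c3 = 4.
In row 2, 2 can only go at r2c3, so r2c3 = 2.
2 is placed in column 3, leaving r1c3 = 1.
Row 1 already has 1, leaving r1c4 = 4.
Column 4 now contains 4, which forces r2c4 = 1.
1 is placed in column 3, leaving r3c3 = 3.
Row 3 now contains 3, so r3c4 = 2.
2 is placed in column 4, leaving r4c4 = 3.
The two cells of cage e must have difference 1, leaving r3c1 = 1.
2 is placed in row 3, leaving r3c2 = 4.
Cage e needs two cells with difference 1; hence r4c1 = 2.
Row 4 now contains 3, which forces r4c2 = 1.
Column 1 now contains 2, leaving r1c1 = 3.
The two cells of cage g must have sum 5; hence r1c2 = 2.
Cage c's pair has product 12; hence r2c1 = 4.
Column 2 now contains 4, so r2c2 = 3.
The full grid is 3 2 1 4 / 4 3 2 1 / 1 4 3 2 / 2 1 4 3.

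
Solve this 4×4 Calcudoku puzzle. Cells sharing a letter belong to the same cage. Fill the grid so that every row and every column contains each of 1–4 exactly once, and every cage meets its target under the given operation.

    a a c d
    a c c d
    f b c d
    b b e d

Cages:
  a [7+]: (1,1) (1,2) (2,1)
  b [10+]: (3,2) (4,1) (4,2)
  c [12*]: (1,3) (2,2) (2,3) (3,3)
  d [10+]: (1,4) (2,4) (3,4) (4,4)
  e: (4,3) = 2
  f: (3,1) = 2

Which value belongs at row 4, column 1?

3

F is a freebie, so (3,1) = 2.
Cage e is given, leaving (4,3) = 2.
Cage c needs product 12, leaving (2,2) = 1.
The 3 cells of cage b must have sum 10, so (3,2) = 3.
Cage b needs sum 10, leaving (4,1) = 3.
Row 4 already has 2; hence (4,2) = 4.
Row 4 already has 4; hence (4,4) = 1.
Cage a needs sum 7; hence (1,1) = 1.
Column 2 already has 3, which forces (1,2) = 2.
Row 1 already has 2, so (1,4) = 3.
Column 1 already has 3; hence (2,1) = 4.
Row 2 now contains 4, so (2,3) = 3.
Column 4 now contains 3, so (2,4) = 2.
Column 4 now contains 1, which forces (3,4) = 4.
Row 1 now contains 3; hence (1,3) = 4.
4 is placed in row 3; hence (3,3) = 1.
Completed grid: 1 2 4 3 / 4 1 3 2 / 2 3 1 4 / 3 4 2 1.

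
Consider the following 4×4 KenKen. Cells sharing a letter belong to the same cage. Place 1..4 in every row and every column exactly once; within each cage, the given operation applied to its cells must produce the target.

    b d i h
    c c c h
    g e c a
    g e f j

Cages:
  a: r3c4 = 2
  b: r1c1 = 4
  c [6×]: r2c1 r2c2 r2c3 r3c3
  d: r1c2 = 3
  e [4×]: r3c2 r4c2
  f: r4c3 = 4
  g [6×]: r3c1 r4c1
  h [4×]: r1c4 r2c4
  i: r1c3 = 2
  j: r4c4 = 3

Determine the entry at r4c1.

2

Cage b is a single given cell; hence r1c1 = 4.
Cage d is a single given cell, leaving r1c2 = 3.
Cage i is given, leaving r1c3 = 2.
4 is placed in row 1, which forces r1c4 = 1.
2 is placed in column 3, which forces r2c3 = 3.
Column 4 now contains 1; hence r2c4 = 4.
Cage c has product 6; hence r3c3 = 1.
Cage a is given; hence r3c4 = 2.
Cage f is a single given cell, leaving r4c3 = 4.
Cage j is given, which forces r4c4 = 3.
Row 3 now contains 2; hence r3c1 = 3.
1 is placed in row 3, which forces r3c2 = 4.
3 is placed in row 4, leaving r4c1 = 2.
Row 4 already has 4; hence r4c2 = 1.
Column 1 now contains 2, so r2c1 = 1.
Column 2 already has 1, which forces r2c2 = 2.
Completed grid: 4 3 2 1 / 1 2 3 4 / 3 4 1 2 / 2 1 4 3.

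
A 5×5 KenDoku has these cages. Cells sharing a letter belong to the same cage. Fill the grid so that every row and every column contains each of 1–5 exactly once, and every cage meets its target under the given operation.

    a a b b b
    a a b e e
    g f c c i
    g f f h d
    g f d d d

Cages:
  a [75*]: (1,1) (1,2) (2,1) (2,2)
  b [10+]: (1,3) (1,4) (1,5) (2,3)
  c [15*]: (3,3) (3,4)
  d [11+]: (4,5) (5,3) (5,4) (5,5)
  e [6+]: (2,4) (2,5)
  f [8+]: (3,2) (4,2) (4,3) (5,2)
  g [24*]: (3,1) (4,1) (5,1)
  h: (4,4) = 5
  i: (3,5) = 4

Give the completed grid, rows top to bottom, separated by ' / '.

Cage i is given, leaving (3,5) = 4.
H is a freebie; hence (4,4) = 5.
Cage c needs two cells with product 15, which forces (3,3) = 5.
5 is placed in column 4, which forces (3,4) = 3.
Row 3 now contains 3, which forces (3,1) = 2.
2 is placed in row 3, so (3,2) = 1.
Row 5 needs a 5, and only (5,5) is open for it.
Cage e's pair has sum 6, leaving (2,4) = 4.
Column 5 already has 5; hence (2,5) = 2.
Cage b needs sum 10, leaving (1,3) = 4.
The 4 cells of cage b must have sum 10; hence (1,4) = 2.
2 is placed in column 4, leaving (5,4) = 1.
Cage d needs sum 11; hence (4,5) = 3.
The 4 cells of cage d must have sum 11, which forces (5,3) = 2.
Column 5 already has 3, which forces (1,5) = 1.
The 4 cells of cage b must have sum 10; hence (2,3) = 3.
3 is placed in row 4, which forces (4,1) = 4.
Cage f needs sum 8; hence (4,2) = 2.
Column 3 now contains 2, which forces (4,3) = 1.
The 3 cells of cage g must have product 24, which forces (5,1) = 3.
Row 5 already has 2, so (5,2) = 4.
Row 1 already has 1, which forces (1,1) = 5.
Cage a needs product 75, leaving (1,2) = 3.
The 4 cells of cage a must have product 75, which forces (2,1) = 1.
3 is placed in row 2, so (2,2) = 5.

5 3 4 2 1 / 1 5 3 4 2 / 2 1 5 3 4 / 4 2 1 5 3 / 3 4 2 1 5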